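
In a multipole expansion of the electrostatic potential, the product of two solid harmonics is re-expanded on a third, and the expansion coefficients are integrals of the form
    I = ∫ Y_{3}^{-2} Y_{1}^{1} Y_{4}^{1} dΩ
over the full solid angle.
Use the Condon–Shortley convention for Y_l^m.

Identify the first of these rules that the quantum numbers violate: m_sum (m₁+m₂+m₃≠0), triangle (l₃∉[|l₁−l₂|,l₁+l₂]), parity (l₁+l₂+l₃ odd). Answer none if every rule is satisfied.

Σmᵢ = 0  ✓
l₃∈[|l₁−l₂|,l₁+l₂]=[2,4], have l₃=4  ✓
Σlᵢ = 8 ⇒ even  ✓

none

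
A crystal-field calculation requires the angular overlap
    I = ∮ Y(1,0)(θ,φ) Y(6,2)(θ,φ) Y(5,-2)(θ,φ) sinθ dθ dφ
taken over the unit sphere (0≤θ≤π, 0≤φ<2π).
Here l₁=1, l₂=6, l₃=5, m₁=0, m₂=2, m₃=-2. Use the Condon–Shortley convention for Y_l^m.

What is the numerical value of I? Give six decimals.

m-sum 0 ✓  L=12 even ✓  5≤5≤7 ✓
Π(2lᵢ+1) = 3×13×11 = 429
triangle coeff Δ(1,6,5) = 1/858
Σ_t [1,1]: t=1:−1/14400 = -1/14400
(3j)²=6/143 [(1 6 5; 0 0 0)], sign=+1
Σ_t [1,1]: t=1:−1/30240 = -1/30240
(3j)²=16/429 [(1 6 5; 0 2 -2)], sign=+1
⇒ 4πI² = 96/143
I = (+1)√(96/143/(4π)) = 0.23113338

0.231133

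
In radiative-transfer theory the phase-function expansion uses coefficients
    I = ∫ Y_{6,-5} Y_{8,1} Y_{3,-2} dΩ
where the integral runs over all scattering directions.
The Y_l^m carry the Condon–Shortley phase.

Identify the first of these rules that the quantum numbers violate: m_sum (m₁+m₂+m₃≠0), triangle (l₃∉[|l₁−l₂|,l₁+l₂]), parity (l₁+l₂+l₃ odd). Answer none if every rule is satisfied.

m_sum

Σmᵢ = -6  ✗
l₃∈[|l₁−l₂|,l₁+l₂]=[2,14], have l₃=3
Σlᵢ = 17 ⇒ odd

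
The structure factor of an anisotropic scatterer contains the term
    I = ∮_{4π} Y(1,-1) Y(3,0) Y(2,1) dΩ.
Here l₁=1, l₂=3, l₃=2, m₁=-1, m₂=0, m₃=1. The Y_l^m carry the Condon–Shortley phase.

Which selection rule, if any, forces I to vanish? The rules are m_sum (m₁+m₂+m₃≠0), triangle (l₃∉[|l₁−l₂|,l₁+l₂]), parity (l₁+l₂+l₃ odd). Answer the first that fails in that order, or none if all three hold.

none

Σmᵢ = 0  ✓
l₃∈[|l₁−l₂|,l₁+l₂]=[2,4], have l₃=2  ✓
Σlᵢ = 6 ⇒ even  ✓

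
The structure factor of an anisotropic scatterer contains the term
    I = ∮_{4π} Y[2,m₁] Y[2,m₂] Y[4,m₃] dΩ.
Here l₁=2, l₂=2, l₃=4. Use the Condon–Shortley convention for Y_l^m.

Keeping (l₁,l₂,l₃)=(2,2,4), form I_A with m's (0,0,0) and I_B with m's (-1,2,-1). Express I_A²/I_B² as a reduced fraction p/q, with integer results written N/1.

36/5

Same 2,2,4: normalisation and zero-m 3j drop out of the ratio.
A: Δ: 0! 4! 4! / 9! → 1/630; sum: t=0:+1/16 = 1/16; 3j²(2 2 4; 0 0 0) = Δ·Π!·Σ² = 2/35  (sign +1)
B: Δ: 0! 4! 4! / 9! → 1/630; sum: t=0:+1/144 = 1/144; 3j²(2 2 4; -1 2 -1) = Δ·Π!·Σ² = 1/126  (sign -1)
I_A²/I_B² = (2/35)/(1/126) = 36/5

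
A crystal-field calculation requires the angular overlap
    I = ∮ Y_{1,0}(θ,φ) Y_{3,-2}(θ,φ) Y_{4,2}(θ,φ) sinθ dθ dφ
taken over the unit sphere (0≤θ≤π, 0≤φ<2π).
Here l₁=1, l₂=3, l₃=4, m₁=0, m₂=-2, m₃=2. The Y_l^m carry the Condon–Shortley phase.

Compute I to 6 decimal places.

0.213244

m-sum 0 ✓  L=8 even ✓  2≤4≤4 ✓
Π(2lᵢ+1) = 3×7×9 = 189
triangle coeff Δ(1,3,4) = 1/252
Σ_t [0,0]: t=0:+1/36 = 1/36
(3j)²=4/63 [(1 3 4; 0 0 0)], sign=+1
Σ_t [0,0]: t=0:+1/120 = 1/120
(3j)²=1/21 [(1 3 4; 0 -2 2)], sign=+1
⇒ 4πI² = 4/7
I = (+1)√(4/7/(4π)) = 0.21324362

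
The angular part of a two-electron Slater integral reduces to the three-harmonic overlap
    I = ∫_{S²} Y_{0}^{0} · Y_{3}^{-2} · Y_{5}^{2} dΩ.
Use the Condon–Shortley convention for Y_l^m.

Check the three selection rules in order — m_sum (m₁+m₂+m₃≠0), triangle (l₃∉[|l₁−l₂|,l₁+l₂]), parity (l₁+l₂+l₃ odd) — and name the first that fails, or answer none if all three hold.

azimuthal sum: 0 − 2 + 2 = 0  ✓
3 ≤ 5 ≤ 3 (triangle on l)  ✗
L = 0 + 3 + 5 = 8 (even)

triangle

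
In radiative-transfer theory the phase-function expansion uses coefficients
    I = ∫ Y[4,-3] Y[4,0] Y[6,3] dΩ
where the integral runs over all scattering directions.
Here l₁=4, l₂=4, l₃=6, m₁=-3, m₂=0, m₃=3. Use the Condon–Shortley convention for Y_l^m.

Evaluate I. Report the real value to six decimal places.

0.123195

m-sum 0 ✓  L=14 even ✓  0≤6≤8 ✓
Π(2lᵢ+1) = 9×9×13 = 1053
triangle coeff Δ(4,4,6) = 1/1261260
Σ_t [0,2]: t=0:+1/4608 t=1:−1/1296 t=2:+1/4608 = -7/20736
(3j)²=20/1287 [(4 4 6; 0 0 0)], sign=-1
Σ_t [1,2]: t=1:−1/25920 t=2:+1/11520 = 1/20736
(3j)²=5/429 [(4 4 6; -3 0 3)], sign=-1
⇒ 4πI² = 300/1573
I = (+1)√(300/1573/(4π)) = 0.12319450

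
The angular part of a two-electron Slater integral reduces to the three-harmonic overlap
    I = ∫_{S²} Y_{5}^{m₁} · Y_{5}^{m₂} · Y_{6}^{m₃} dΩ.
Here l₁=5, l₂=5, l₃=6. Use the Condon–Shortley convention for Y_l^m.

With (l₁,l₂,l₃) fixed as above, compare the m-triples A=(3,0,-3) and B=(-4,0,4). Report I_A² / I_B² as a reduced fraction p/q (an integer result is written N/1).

Same 5,5,6: normalisation and zero-m 3j drop out of the ratio.
A: Δ: 4! 6! 6! / 17! → 1/28588560; sum: t=0:+1/138240 t=1:−1/34560 t=2:+1/103680 = -1/82944; 3j²(5 5 6; 3 0 -3) = Δ·Π!·Σ² = 125/9724  (sign +1)
B: Δ: 4! 6! 6! / 17! → 1/28588560; sum: t=3:−1/207360 t=4:+1/345600 = -1/518400; 3j²(5 5 6; -4 0 4) = Δ·Π!·Σ² = 12/2431  (sign -1)
I_A²/I_B² = (125/9724)/(12/2431) = 125/48

125/48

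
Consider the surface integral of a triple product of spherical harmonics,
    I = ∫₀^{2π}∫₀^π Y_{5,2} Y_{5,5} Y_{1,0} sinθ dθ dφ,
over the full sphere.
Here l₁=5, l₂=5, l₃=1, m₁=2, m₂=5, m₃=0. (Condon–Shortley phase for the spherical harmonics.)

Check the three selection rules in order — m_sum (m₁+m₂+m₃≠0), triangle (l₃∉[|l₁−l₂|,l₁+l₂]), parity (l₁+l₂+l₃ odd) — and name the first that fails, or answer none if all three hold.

azimuthal sum: 2 + 5 + 0 = 7  ✗
0 ≤ 1 ≤ 10 (triangle on l)
L = 5 + 5 + 1 = 11 (odd)

m_sum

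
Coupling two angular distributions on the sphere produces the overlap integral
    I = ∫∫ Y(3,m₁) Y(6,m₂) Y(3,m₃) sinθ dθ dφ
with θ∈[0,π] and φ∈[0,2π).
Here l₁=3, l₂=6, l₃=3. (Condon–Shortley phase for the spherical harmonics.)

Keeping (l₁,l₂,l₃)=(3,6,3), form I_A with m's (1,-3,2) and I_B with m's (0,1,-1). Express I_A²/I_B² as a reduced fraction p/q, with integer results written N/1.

27/25

Same 3,6,3: normalisation and zero-m 3j drop out of the ratio.
A: Δ: 6! 0! 6! / 13! → 1/12012; sum: t=2:+1/5760 = 1/5760; 3j²(3 6 3; 1 -3 2) = Δ·Π!·Σ² = 9/286  (sign -1)
B: Δ: 6! 0! 6! / 13! → 1/12012; sum: t=3:−1/1728 = -1/1728; 3j²(3 6 3; 0 1 -1) = Δ·Π!·Σ² = 25/858  (sign -1)
I_A²/I_B² = (9/286)/(25/858) = 27/25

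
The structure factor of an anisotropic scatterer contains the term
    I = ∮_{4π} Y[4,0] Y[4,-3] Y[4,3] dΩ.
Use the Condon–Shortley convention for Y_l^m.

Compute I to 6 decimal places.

Checks pass: Σm=0; 12 even; l₃=4∈[0,8].
(2·4+1)(2·4+1)(2·4+1) = 729
Δ: 4! 4! 4! / 13! → 1/450450
sum: t=0:+1/13824 t=1:−1/216 t=2:+1/64 t=3:−1/216 t=4:+1/13824 = 5/768
3j²(4 4 4; 0 0 0) = Δ·Π!·Σ² = 18/1001  (sign +1)
sum: t=0:+1/3456 t=1:−1/864 = -1/1152
3j²(4 4 4; 0 -3 3) = Δ·Π!·Σ² = 7/286  (sign +1)
combine: 4πI² = 729·18/1001·7/286 = 6561/20449
take √, sign +1: I = 0.15978796

0.159788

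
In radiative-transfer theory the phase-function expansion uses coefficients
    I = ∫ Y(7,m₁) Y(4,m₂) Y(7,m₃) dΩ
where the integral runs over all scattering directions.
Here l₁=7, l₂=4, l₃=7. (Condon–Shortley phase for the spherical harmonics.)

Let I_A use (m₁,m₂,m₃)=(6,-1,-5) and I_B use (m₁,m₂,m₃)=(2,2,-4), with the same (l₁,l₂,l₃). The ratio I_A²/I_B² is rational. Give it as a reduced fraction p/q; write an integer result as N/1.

l's match ⇒ only the (l;m) 3-j factors differ between A and B.
A: triangle coeff Δ(7,4,7) = 1/58198140; Σ_t [0,1]: t=0:+1/52254720 t=1:−1/87091200 = 1/130636800; (3j)²=88/20349 [(7 4 7; 6 -1 -5)], sign=+1
B: triangle coeff Δ(7,4,7) = 1/58198140; Σ_t [2,4]: t=2:+1/2903040 t=3:−1/2903040 t=4:+1/34836480 = 1/34836480; (3j)²=25/117572 [(7 4 7; 2 2 -4)], sign=-1
I_A²/I_B² = (88/20349)/(25/117572) = 4576/225

4576/225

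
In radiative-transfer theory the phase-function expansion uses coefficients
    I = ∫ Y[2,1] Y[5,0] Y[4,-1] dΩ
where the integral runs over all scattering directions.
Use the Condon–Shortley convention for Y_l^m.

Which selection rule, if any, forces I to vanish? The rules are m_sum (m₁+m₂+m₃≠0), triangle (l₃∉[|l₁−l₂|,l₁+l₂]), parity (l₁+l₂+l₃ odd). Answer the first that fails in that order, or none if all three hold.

parity

azimuthal sum: 1 + 0 − 1 = 0  ✓
3 ≤ 4 ≤ 7 (triangle on l)  ✓
L = 2 + 5 + 4 = 11 (odd)  ✗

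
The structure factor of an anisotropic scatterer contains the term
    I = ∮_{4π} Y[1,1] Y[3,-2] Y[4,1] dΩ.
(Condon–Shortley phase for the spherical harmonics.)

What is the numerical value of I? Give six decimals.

-0.106622

Checks pass: Σm=0; 8 even; l₃=4∈[2,4].
(2·1+1)(2·3+1)(2·4+1) = 189
Δ: 0! 2! 6! / 9! → 1/252
sum: t=0:+1/36 = 1/36
3j²(1 3 4; 0 0 0) = Δ·Π!·Σ² = 4/63  (sign +1)
sum: t=0:+1/240 = 1/240
3j²(1 3 4; 1 -2 1) = Δ·Π!·Σ² = 1/84  (sign -1)
combine: 4πI² = 189·4/63·1/84 = 1/7
take √, sign -1: I = -0.10662181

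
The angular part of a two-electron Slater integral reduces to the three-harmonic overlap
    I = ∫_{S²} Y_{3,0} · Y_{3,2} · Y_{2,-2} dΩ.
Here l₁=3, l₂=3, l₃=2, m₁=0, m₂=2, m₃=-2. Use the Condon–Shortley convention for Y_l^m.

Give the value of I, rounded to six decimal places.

-0.188063

Rules hold: Σm=0, L=8 even, 0≤2≤6.
N = 7·7·5 = 245
Δ = 4!·2!·2!/9! = 1/3780
Racah Σ t=1..3: t=1:−1/24 t=2:+1/4 t=3:−1/24 = 1/6
⇒ 3j(3 3 2; 0 0 0)² = 4/105, sgn +1
Racah Σ t=3..3: t=3:−1/24 = -1/24
⇒ 3j(3 3 2; 0 2 -2)² = 1/21, sgn -1
4πI² = N·(3j₀)²·(3jₘ)² = 4/9
I = -1·√(0.444444/4π) = -0.18806319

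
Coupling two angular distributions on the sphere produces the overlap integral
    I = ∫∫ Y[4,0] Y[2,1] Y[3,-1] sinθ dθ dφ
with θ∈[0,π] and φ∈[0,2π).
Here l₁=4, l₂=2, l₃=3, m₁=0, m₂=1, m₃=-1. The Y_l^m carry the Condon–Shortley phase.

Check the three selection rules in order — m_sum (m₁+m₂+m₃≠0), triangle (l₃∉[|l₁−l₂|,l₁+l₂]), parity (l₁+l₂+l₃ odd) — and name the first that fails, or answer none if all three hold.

parity

azimuthal sum: 0 + 1 − 1 = 0  ✓
2 ≤ 3 ≤ 6 (triangle on l)  ✓
L = 4 + 2 + 3 = 9 (odd)  ✗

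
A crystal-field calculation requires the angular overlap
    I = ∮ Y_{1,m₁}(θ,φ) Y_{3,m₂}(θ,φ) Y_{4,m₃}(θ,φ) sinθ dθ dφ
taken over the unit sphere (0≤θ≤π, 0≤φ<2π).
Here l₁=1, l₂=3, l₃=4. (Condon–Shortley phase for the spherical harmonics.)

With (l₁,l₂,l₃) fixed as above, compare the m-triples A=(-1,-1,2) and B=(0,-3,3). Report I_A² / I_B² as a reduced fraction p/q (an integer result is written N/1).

Same 1,3,4: normalisation and zero-m 3j drop out of the ratio.
A: Δ: 0! 2! 6! / 9! → 1/252; sum: t=0:+1/96 = 1/96; 3j²(1 3 4; -1 -1 2) = Δ·Π!·Σ² = 5/84  (sign +1)
B: Δ: 0! 2! 6! / 9! → 1/252; sum: t=0:+1/720 = 1/720; 3j²(1 3 4; 0 -3 3) = Δ·Π!·Σ² = 1/36  (sign -1)
I_A²/I_B² = (5/84)/(1/36) = 15/7

15/7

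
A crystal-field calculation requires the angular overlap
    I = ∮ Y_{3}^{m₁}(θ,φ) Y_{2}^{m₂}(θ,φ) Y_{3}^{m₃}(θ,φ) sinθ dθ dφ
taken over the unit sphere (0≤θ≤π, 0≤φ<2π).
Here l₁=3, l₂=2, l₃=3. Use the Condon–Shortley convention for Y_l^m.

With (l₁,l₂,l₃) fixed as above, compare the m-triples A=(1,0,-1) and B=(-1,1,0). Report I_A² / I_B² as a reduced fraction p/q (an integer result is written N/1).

Shared (l₁,l₂,l₃)=(3,2,3): N and (l;000)² cancel in I_A²/I_B².
A: Δ = 2!·4!·2!/9! = 1/3780; Racah Σ t=0..2: t=0:+1/16 t=1:−1/6 t=2:+1/96 = -3/32; ⇒ 3j(3 2 3; 1 0 -1)² = 3/140, sgn -1
B: Δ = 2!·4!·2!/9! = 1/3780; Racah Σ t=1..2: t=1:−1/12 t=2:+1/8 = 1/24; ⇒ 3j(3 2 3; -1 1 0)² = 1/210, sgn -1
I_A²/I_B² = (3/140)/(1/210) = 9/2

9/2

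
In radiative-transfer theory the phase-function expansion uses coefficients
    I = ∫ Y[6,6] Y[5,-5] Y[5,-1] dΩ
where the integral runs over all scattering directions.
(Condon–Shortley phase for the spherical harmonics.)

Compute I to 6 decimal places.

0.096539

Rules hold: Σm=0, L=16 even, 1≤5≤11.
N = 13·11·11 = 1573
Δ = 6!·6!·4!/17! = 1/28588560
Racah Σ t=1..5: t=1:−1/345600 t=2:+1/13824 t=3:−1/5184 t=4:+1/13824 t=5:−1/345600 = -7/129600
⇒ 3j(6 5 5; 0 0 0)² = 80/7293, sgn +1
Racah Σ t=0..0: t=0:+1/12441600 = 1/12441600
⇒ 3j(6 5 5; 6 -5 -1)² = 3/442, sgn +1
4πI² = N·(3j₀)²·(3jₘ)² = 440/3757
I = +1·√(0.117115/4π) = 0.09653856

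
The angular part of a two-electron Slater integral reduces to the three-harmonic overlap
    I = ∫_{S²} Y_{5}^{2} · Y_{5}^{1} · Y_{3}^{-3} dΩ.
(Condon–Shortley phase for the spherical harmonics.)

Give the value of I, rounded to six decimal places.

l₁+l₂+l₃=13 is odd: 3j(l;000)=0 ⇒ I=0

0.000000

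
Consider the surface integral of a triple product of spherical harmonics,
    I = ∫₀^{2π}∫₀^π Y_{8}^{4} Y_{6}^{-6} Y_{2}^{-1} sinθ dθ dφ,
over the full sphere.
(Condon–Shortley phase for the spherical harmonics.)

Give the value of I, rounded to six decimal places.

Σmᵢ = -3 ≠ 0, so the φ-integral vanishes; I = 0

0.000000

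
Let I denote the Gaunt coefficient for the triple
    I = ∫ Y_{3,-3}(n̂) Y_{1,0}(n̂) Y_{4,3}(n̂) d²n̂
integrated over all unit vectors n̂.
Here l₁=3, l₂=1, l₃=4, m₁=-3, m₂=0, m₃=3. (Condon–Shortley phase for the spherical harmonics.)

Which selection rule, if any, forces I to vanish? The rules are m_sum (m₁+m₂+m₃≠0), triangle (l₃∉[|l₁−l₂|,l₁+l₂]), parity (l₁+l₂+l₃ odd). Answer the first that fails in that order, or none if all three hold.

none

m₁+m₂+m₃ = -3 + 0 + 3 = 0  ✓
triangle: |3−1|=2 ≤ l₃=4 ≤ 3+1=4  ✓
parity: l₁+l₂+l₃ = 8 is even  ✓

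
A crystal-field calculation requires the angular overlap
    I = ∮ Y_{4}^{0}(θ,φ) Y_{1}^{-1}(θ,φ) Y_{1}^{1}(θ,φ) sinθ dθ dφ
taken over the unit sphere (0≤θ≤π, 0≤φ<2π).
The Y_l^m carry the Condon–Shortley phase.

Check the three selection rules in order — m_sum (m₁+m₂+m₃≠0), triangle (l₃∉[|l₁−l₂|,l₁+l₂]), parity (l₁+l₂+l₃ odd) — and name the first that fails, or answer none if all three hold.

triangle

Σmᵢ = 0  ✓
l₃∈[|l₁−l₂|,l₁+l₂]=[3,5], have l₃=1  ✗
Σlᵢ = 6 ⇒ even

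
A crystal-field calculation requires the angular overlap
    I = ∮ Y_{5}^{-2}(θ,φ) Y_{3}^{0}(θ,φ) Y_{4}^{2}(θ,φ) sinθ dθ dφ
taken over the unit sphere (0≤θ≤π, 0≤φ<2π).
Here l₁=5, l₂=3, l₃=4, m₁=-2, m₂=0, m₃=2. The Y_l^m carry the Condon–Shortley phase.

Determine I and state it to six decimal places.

Rules hold: Σm=0, L=12 even, 2≤4≤8.
N = 11·7·9 = 693
Δ = 4!·6!·2!/13! = 1/180180
Racah Σ t=1..3: t=1:−1/576 t=2:+1/144 t=3:−1/576 = 1/288
⇒ 3j(5 3 4; 0 0 0)² = 20/1001, sgn +1
Racah Σ t=1..3: t=1:−1/8640 t=2:+1/480 t=3:−1/576 = 1/4320
⇒ 3j(5 3 4; -2 0 2)² = 1/2145, sgn +1
4πI² = N·(3j₀)²·(3jₘ)² = 12/1859
I = +1·√(0.00645508/4π) = 0.02266449

0.022664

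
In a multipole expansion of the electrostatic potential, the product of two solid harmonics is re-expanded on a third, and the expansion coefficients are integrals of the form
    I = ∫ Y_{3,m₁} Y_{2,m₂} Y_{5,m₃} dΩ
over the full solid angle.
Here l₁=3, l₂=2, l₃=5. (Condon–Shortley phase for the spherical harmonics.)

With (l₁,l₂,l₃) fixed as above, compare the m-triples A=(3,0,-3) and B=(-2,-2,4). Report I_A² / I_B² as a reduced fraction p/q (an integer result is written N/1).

2/9

Shared (l₁,l₂,l₃)=(3,2,5): N and (l;000)² cancel in I_A²/I_B².
A: Δ = 0!·6!·4!/11! = 1/2310; Racah Σ t=0..0: t=0:+1/2880 = 1/2880; ⇒ 3j(3 2 5; 3 0 -3)² = 2/165, sgn +1
B: Δ = 0!·6!·4!/11! = 1/2310; Racah Σ t=0..0: t=0:+1/2880 = 1/2880; ⇒ 3j(3 2 5; -2 -2 4)² = 3/55, sgn -1
I_A²/I_B² = (2/165)/(3/55) = 2/9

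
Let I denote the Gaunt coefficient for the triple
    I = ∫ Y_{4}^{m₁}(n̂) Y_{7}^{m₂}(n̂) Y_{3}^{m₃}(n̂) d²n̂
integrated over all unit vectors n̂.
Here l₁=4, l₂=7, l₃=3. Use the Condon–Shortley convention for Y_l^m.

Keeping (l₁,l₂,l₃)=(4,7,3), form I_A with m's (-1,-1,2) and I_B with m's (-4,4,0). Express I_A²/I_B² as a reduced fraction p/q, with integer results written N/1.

Same 4,7,3: normalisation and zero-m 3j drop out of the ratio.
A: Δ: 8! 0! 6! / 15! → 1/45045; sum: t=5:−1/86400 = -1/86400; 3j²(4 7 3; -1 -1 2) = Δ·Π!·Σ² = 16/2145  (sign +1)
B: Δ: 8! 0! 6! / 15! → 1/45045; sum: t=8:+1/1451520 = 1/1451520; 3j²(4 7 3; -4 4 0) = Δ·Π!·Σ² = 1/273  (sign -1)
I_A²/I_B² = (16/2145)/(1/273) = 112/55

112/55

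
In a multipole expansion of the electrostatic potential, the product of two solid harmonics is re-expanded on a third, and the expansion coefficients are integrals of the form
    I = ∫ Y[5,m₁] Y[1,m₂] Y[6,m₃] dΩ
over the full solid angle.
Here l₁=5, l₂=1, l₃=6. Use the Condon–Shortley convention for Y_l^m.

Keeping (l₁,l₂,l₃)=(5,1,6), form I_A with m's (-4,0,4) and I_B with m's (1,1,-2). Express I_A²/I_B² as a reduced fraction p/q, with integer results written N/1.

5/7

l's match ⇒ only the (l;m) 3-j factors differ between A and B.
A: triangle coeff Δ(5,1,6) = 1/858; Σ_t [0,0]: t=0:+1/362880 = 1/362880; (3j)²=10/429 [(5 1 6; -4 0 4)], sign=+1
B: triangle coeff Δ(5,1,6) = 1/858; Σ_t [0,0]: t=0:+1/34560 = 1/34560; (3j)²=14/429 [(5 1 6; 1 1 -2)], sign=+1
I_A²/I_B² = (10/429)/(14/429) = 5/7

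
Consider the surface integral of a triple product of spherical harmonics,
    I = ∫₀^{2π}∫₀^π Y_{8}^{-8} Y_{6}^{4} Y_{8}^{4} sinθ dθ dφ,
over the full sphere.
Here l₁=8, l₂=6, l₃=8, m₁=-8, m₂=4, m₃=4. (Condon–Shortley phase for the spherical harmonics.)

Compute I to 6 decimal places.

Checks pass: Σm=0; 22 even; l₃=8∈[2,14].
(2·8+1)(2·6+1)(2·8+1) = 3757
Δ: 6! 10! 6! / 23! → 1/13742520792
sum: t=0:+1/41803776000 t=1:−1/435456000 t=2:+1/39813120 t=3:−1/18662400 t=4:+1/39813120 t=5:−1/435456000 t=6:+1/41803776000 = -11/1393459200
3j²(8 6 8; 0 0 0) = Δ·Π!·Σ² = 600/96577  (sign -1)
sum: t=6:+1/125411328000 = 1/125411328000
3j²(8 6 8; -8 4 4) = Δ·Π!·Σ² = 60/7429  (sign +1)
combine: 4πI² = 3757·600/96577·60/7429 = 36000/190969
take √, sign -1: I = -0.12247992

-0.122480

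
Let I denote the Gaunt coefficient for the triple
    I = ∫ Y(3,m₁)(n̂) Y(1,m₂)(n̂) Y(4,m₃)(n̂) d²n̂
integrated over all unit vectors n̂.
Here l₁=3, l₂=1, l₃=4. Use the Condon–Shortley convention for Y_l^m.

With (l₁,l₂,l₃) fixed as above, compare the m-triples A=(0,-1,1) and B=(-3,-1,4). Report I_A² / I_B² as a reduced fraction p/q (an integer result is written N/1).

l's match ⇒ only the (l;m) 3-j factors differ between A and B.
A: triangle coeff Δ(3,1,4) = 1/252; Σ_t [0,0]: t=0:+1/72 = 1/72; (3j)²=5/126 [(3 1 4; 0 -1 1)], sign=-1
B: triangle coeff Δ(3,1,4) = 1/252; Σ_t [0,0]: t=0:+1/1440 = 1/1440; (3j)²=1/9 [(3 1 4; -3 -1 4)], sign=+1
I_A²/I_B² = (5/126)/(1/9) = 5/14

5/14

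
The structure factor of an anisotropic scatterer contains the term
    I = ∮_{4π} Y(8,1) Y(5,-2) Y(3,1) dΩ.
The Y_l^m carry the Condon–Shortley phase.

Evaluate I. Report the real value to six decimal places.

-0.149027

Checks pass: Σm=0; 16 even; l₃=3∈[3,13].
(2·8+1)(2·5+1)(2·3+1) = 1309
Δ: 10! 6! 0! / 17! → 1/136136
sum: t=5:−1/518400 = -1/518400
3j²(8 5 3; 0 0 0) = Δ·Π!·Σ² = 56/2431  (sign +1)
sum: t=3:−1/1451520 = -1/1451520
3j²(8 5 3; 1 -2 1) = Δ·Π!·Σ² = 45/4862  (sign -1)
combine: 4πI² = 1309·56/2431·45/4862 = 8820/31603
take √, sign -1: I = -0.14902708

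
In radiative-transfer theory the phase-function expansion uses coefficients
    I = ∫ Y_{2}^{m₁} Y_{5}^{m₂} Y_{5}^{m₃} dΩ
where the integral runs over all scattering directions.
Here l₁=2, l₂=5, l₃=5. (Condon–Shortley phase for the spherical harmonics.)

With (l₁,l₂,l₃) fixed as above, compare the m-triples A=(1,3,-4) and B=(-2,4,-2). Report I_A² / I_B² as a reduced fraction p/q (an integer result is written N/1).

49/24

l's match ⇒ only the (l;m) 3-j factors differ between A and B.
A: triangle coeff Δ(2,5,5) = 1/38610; Σ_t [0,1]: t=0:+1/80640 t=1:−1/10080 = -1/11520; (3j)²=49/1430 [(2 5 5; 1 3 -4)], sign=+1
B: triangle coeff Δ(2,5,5) = 1/38610; Σ_t [2,2]: t=2:+1/20160 = 1/20160; (3j)²=12/715 [(2 5 5; -2 4 -2)], sign=-1
I_A²/I_B² = (49/1430)/(12/715) = 49/24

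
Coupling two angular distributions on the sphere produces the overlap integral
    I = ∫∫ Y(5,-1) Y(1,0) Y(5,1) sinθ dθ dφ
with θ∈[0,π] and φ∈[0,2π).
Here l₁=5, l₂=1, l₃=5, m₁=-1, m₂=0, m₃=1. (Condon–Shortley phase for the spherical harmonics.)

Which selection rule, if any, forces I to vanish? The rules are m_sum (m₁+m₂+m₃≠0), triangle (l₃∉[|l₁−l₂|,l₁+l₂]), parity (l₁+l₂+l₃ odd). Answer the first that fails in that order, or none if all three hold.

parity

Σmᵢ = 0  ✓
l₃∈[|l₁−l₂|,l₁+l₂]=[4,6], have l₃=5  ✓
Σlᵢ = 11 ⇒ odd  ✗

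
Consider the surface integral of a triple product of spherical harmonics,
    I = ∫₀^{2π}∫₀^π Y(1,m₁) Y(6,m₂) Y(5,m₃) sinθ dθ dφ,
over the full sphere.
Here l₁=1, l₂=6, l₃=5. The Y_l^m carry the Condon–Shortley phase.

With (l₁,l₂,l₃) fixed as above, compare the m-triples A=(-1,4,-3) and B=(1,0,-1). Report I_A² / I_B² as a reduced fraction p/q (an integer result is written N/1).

Same 1,6,5: normalisation and zero-m 3j drop out of the ratio.
A: Δ: 2! 0! 10! / 13! → 1/858; sum: t=2:+1/161280 = 1/161280; 3j²(1 6 5; -1 4 -3) = Δ·Π!·Σ² = 15/286  (sign +1)
B: Δ: 2! 0! 10! / 13! → 1/858; sum: t=0:+1/34560 = 1/34560; 3j²(1 6 5; 1 0 -1) = Δ·Π!·Σ² = 5/286  (sign +1)
I_A²/I_B² = (15/286)/(5/286) = 3/1

3/1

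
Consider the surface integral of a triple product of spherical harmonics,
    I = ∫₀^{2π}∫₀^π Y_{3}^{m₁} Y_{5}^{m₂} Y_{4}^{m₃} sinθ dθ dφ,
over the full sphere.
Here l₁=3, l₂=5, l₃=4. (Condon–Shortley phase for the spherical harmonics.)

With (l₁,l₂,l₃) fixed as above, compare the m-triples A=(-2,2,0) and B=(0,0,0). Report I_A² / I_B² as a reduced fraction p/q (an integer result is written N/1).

7/36

l's match ⇒ only the (l;m) 3-j factors differ between A and B.
A: triangle coeff Δ(3,5,4) = 1/180180; Σ_t [3,4]: t=3:−1/576 t=4:+1/864 = -1/1728; (3j)²=5/1287 [(3 5 4; -2 2 0)], sign=-1
B: triangle coeff Δ(3,5,4) = 1/180180; Σ_t [1,3]: t=1:−1/576 t=2:+1/144 t=3:−1/576 = 1/288; (3j)²=20/1001 [(3 5 4; 0 0 0)], sign=+1
I_A²/I_B² = (5/1287)/(20/1001) = 7/36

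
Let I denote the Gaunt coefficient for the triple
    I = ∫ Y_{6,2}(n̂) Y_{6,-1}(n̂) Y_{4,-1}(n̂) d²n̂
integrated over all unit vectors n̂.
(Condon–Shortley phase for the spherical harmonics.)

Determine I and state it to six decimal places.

0.113069

m-sum 0 ✓  L=16 even ✓  0≤4≤12 ✓
Π(2lᵢ+1) = 13×13×9 = 1521
triangle coeff Δ(6,6,4) = 1/15315300
Σ_t [2,6]: t=2:+1/829440 t=3:−1/25920 t=4:+1/9216 t=5:−1/25920 t=6:+1/829440 = 7/207360
(3j)²=28/2431 [(6 6 4; 0 0 0)], sign=+1
Σ_t [1,4]: t=1:−1/725760 t=2:+1/34560 t=3:−1/17280 t=4:+1/82944 = -53/2903040
(3j)²=2809/306306 [(6 6 4; 2 -1 -1)], sign=+1
⇒ 4πI² = 5618/34969
I = (+1)√(5618/34969/(4π)) = 0.11306920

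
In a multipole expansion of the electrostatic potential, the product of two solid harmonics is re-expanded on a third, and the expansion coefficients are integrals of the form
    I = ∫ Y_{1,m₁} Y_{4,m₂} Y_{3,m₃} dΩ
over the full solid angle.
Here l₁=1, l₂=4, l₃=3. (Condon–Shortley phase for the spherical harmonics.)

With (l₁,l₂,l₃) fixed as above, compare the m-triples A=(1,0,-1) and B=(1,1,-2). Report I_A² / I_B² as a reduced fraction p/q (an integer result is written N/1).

2/1

Shared (l₁,l₂,l₃)=(1,4,3): N and (l;000)² cancel in I_A²/I_B².
A: Δ = 2!·0!·6!/9! = 1/252; Racah Σ t=0..0: t=0:+1/96 = 1/96; ⇒ 3j(1 4 3; 1 0 -1)² = 1/42, sgn +1
B: Δ = 2!·0!·6!/9! = 1/252; Racah Σ t=0..0: t=0:+1/240 = 1/240; ⇒ 3j(1 4 3; 1 1 -2)² = 1/84, sgn -1
I_A²/I_B² = (1/42)/(1/84) = 2/1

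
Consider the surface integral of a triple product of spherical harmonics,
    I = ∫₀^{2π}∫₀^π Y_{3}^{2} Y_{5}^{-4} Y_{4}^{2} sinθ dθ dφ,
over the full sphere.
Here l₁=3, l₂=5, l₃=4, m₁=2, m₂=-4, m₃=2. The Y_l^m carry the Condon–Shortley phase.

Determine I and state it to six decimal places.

Rules hold: Σm=0, L=12 even, 2≤4≤8.
N = 7·11·9 = 693
Δ = 4!·2!·6!/13! = 1/180180
Racah Σ t=1..3: t=1:−1/576 t=2:+1/144 t=3:−1/576 = 1/288
⇒ 3j(3 5 4; 0 0 0)² = 20/1001, sgn +1
Racah Σ t=0..1: t=0:+1/2880 t=1:−1/8640 = 1/4320
⇒ 3j(3 5 4; 2 -4 2)² = 8/429, sgn +1
4πI² = N·(3j₀)²·(3jₘ)² = 480/1859
I = +1·√(0.258203/4π) = 0.14334284

0.143343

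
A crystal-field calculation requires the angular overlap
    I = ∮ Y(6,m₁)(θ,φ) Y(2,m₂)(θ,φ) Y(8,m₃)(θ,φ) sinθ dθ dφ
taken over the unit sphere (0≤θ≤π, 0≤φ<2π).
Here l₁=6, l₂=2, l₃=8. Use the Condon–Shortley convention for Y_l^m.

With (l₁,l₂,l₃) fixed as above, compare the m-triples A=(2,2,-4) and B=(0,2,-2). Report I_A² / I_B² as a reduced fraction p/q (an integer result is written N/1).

Same 6,2,8: normalisation and zero-m 3j drop out of the ratio.
A: Δ: 0! 12! 4! / 17! → 1/30940; sum: t=0:+1/23224320 = 1/23224320; 3j²(6 2 8; 2 2 -4) = Δ·Π!·Σ² = 99/6188  (sign +1)
B: Δ: 0! 12! 4! / 17! → 1/30940; sum: t=0:+1/12441600 = 1/12441600; 3j²(6 2 8; 0 2 -2) = Δ·Π!·Σ² = 3/442  (sign +1)
I_A²/I_B² = (99/6188)/(3/442) = 33/14

33/14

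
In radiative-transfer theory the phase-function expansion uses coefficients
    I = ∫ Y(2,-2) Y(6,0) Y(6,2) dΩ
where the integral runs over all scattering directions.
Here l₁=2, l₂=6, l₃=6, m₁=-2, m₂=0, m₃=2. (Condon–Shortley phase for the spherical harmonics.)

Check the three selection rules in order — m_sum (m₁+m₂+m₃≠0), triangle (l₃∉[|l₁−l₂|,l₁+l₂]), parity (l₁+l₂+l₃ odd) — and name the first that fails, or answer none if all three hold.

azimuthal sum: -2 + 0 + 2 = 0  ✓
4 ≤ 6 ≤ 8 (triangle on l)  ✓
L = 2 + 6 + 6 = 14 (even)  ✓

none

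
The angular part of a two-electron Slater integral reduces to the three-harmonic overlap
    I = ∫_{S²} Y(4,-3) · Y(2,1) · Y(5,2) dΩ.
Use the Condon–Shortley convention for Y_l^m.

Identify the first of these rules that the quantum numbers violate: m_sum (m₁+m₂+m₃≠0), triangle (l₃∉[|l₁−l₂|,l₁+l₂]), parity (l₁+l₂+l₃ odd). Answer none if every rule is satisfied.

parity

m₁+m₂+m₃ = -3 + 1 + 2 = 0  ✓
triangle: |4−2|=2 ≤ l₃=5 ≤ 4+2=6  ✓
parity: l₁+l₂+l₃ = 11 is odd  ✗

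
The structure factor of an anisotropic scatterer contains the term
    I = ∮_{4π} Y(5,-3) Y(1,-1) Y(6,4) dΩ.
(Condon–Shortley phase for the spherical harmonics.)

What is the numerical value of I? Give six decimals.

0.274090

m-sum 0 ✓  L=12 even ✓  4≤6≤6 ✓
Π(2lᵢ+1) = 11×3×13 = 429
triangle coeff Δ(5,1,6) = 1/858
Σ_t [0,0]: t=0:+1/14400 = 1/14400
(3j)²=6/143 [(5 1 6; 0 0 0)], sign=+1
Σ_t [0,0]: t=0:+1/161280 = 1/161280
(3j)²=15/286 [(5 1 6; -3 -1 4)], sign=+1
⇒ 4πI² = 135/143
I = (+1)√(135/143/(4π)) = 0.27409047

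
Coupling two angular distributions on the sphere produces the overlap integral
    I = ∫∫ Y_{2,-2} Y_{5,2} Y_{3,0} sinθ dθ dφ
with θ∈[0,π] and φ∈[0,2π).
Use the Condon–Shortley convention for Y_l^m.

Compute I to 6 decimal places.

Checks pass: Σm=0; 10 even; l₃=3∈[3,7].
(2·2+1)(2·5+1)(2·3+1) = 385
Δ: 4! 0! 6! / 11! → 1/2310
sum: t=2:+1/144 = 1/144
3j²(2 5 3; 0 0 0) = Δ·Π!·Σ² = 10/231  (sign -1)
sum: t=4:+1/864 = 1/864
3j²(2 5 3; -2 2 0) = Δ·Π!·Σ² = 1/66  (sign -1)
combine: 4πI² = 385·10/231·1/66 = 25/99
take √, sign +1: I = 0.14175797

0.141758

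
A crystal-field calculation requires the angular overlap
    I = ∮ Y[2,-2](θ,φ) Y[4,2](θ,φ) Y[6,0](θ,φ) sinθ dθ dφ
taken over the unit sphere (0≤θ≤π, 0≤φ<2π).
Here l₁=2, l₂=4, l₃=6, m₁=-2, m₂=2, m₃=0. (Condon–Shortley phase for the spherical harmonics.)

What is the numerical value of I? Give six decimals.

Checks pass: Σm=0; 12 even; l₃=6∈[2,6].
(2·2+1)(2·4+1)(2·6+1) = 585
Δ: 0! 4! 8! / 13! → 1/6435
sum: t=0:+1/2304 = 1/2304
3j²(2 4 6; 0 0 0) = Δ·Π!·Σ² = 5/143  (sign +1)
sum: t=0:+1/34560 = 1/34560
3j²(2 4 6; -2 2 0) = Δ·Π!·Σ² = 1/429  (sign +1)
combine: 4πI² = 585·5/143·1/429 = 75/1573
take √, sign +1: I = 0.06159725

0.061597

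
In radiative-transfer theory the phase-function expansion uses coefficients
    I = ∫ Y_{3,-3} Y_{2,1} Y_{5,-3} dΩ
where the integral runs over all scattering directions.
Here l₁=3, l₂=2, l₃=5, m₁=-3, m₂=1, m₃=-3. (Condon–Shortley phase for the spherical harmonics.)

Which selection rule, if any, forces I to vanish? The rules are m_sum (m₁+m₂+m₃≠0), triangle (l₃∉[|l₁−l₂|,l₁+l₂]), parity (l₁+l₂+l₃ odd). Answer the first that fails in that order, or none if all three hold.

m_sum

Σmᵢ = -5  ✗
l₃∈[|l₁−l₂|,l₁+l₂]=[1,5], have l₃=5
Σlᵢ = 10 ⇒ even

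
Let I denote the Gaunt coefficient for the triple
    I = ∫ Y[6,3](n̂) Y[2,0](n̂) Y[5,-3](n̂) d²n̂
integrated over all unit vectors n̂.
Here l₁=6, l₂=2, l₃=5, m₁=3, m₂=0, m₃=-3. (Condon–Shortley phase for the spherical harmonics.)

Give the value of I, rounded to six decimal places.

L=13 odd ⇒ parity kills the (l;000) factor ⇒ I = 0

0.000000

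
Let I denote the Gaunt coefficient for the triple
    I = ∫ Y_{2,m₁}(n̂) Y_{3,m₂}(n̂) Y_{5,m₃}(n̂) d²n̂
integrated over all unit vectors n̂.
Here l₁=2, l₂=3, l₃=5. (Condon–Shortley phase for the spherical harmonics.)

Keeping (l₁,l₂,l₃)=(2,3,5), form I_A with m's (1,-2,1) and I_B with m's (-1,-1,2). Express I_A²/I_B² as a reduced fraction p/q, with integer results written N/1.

Shared (l₁,l₂,l₃)=(2,3,5): N and (l;000)² cancel in I_A²/I_B².
A: Δ = 0!·4!·6!/11! = 1/2310; Racah Σ t=0..0: t=0:+1/720 = 1/720; ⇒ 3j(2 3 5; 1 -2 1)² = 4/385, sgn +1
B: Δ = 0!·4!·6!/11! = 1/2310; Racah Σ t=0..0: t=0:+1/288 = 1/288; ⇒ 3j(2 3 5; -1 -1 2)² = 1/22, sgn -1
I_A²/I_B² = (4/385)/(1/22) = 8/35

8/35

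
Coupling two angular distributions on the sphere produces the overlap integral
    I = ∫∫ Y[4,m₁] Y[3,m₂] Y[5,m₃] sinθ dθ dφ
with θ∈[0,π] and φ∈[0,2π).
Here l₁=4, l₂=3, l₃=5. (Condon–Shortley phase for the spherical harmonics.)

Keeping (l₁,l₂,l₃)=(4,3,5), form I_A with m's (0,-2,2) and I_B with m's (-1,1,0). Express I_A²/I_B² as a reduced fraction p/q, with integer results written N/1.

140/3

Shared (l₁,l₂,l₃)=(4,3,5): N and (l;000)² cancel in I_A²/I_B².
A: Δ = 2!·6!·4!/13! = 1/180180; Racah Σ t=0..1: t=0:+1/576 t=1:−1/864 = 1/1728; ⇒ 3j(4 3 5; 0 -2 2)² = 5/1287, sgn -1
B: Δ = 2!·6!·4!/13! = 1/180180; Racah Σ t=0..2: t=0:+1/5760 t=1:−1/288 t=2:+1/288 = 1/5760; ⇒ 3j(4 3 5; -1 1 0)² = 1/12012, sgn -1
I_A²/I_B² = (5/1287)/(1/12012) = 140/3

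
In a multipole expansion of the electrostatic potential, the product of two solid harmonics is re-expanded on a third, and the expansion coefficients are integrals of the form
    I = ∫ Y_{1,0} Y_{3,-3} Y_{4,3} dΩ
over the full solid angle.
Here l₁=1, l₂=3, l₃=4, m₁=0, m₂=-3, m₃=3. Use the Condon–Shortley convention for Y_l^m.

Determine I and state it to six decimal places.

Rules hold: Σm=0, L=8 even, 2≤4≤4.
N = 3·7·9 = 189
Δ = 0!·2!·6!/9! = 1/252
Racah Σ t=0..0: t=0:+1/36 = 1/36
⇒ 3j(1 3 4; 0 0 0)² = 4/63, sgn +1
Racah Σ t=0..0: t=0:+1/720 = 1/720
⇒ 3j(1 3 4; 0 -3 3)² = 1/36, sgn -1
4πI² = N·(3j₀)²·(3jₘ)² = 1/3
I = -1·√(0.333333/4π) = -0.16286750

-0.162868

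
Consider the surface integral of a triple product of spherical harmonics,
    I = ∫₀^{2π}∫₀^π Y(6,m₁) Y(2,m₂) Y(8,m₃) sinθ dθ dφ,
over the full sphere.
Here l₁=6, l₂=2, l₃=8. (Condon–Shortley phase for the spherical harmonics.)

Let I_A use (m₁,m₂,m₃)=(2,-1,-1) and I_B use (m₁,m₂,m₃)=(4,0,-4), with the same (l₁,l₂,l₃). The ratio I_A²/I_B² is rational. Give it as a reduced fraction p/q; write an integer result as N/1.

35/44

Shared (l₁,l₂,l₃)=(6,2,8): N and (l;000)² cancel in I_A²/I_B².
A: Δ = 0!·12!·4!/17! = 1/30940; Racah Σ t=0..0: t=0:+1/5806080 = 1/5806080; ⇒ 3j(6 2 8; 2 -1 -1)² = 9/884, sgn -1
B: Δ = 0!·12!·4!/17! = 1/30940; Racah Σ t=0..0: t=0:+1/29030400 = 1/29030400; ⇒ 3j(6 2 8; 4 0 -4)² = 99/7735, sgn +1
I_A²/I_B² = (9/884)/(99/7735) = 35/44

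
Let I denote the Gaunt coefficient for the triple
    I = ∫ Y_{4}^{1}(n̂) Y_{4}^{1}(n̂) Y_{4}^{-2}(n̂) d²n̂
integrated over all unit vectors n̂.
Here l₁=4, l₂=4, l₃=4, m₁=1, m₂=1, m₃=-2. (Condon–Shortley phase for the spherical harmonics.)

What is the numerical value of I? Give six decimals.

0.144370

m-sum 0 ✓  L=12 even ✓  0≤4≤8 ✓
Π(2lᵢ+1) = 9×9×9 = 729
triangle coeff Δ(4,4,4) = 1/450450
Σ_t [0,4]: t=0:+1/13824 t=1:−1/216 t=2:+1/64 t=3:−1/216 t=4:+1/13824 = 5/768
(3j)²=18/1001 [(4 4 4; 0 0 0)], sign=+1
Σ_t [1,3]: t=1:−1/576 t=2:+1/144 t=3:−1/576 = 1/288
(3j)²=20/1001 [(4 4 4; 1 1 -2)], sign=+1
⇒ 4πI² = 262440/1002001
I = (+1)√(262440/1002001/(4π)) = 0.14436968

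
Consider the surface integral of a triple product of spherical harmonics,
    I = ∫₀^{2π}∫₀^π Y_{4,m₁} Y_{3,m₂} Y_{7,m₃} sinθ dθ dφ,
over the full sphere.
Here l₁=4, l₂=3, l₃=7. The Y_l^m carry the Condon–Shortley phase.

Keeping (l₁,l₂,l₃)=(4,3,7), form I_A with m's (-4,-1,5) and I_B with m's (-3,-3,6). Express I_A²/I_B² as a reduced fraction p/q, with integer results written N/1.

Shared (l₁,l₂,l₃)=(4,3,7): N and (l;000)² cancel in I_A²/I_B².
A: Δ = 0!·8!·6!/15! = 1/45045; Racah Σ t=0..0: t=0:+1/1935360 = 1/1935360; ⇒ 3j(4 3 7; -4 -1 5)² = 1/91, sgn +1
B: Δ = 0!·8!·6!/15! = 1/45045; Racah Σ t=0..0: t=0:+1/3628800 = 1/3628800; ⇒ 3j(4 3 7; -3 -3 6)² = 4/105, sgn -1
I_A²/I_B² = (1/91)/(4/105) = 15/52

15/52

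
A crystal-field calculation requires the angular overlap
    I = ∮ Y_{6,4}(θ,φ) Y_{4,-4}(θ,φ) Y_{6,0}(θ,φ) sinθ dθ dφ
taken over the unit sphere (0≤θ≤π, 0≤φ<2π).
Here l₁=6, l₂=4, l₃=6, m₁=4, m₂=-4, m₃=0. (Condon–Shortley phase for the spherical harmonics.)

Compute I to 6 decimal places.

m-sum 0 ✓  L=16 even ✓  2≤6≤10 ✓
Π(2lᵢ+1) = 13×9×13 = 1521
triangle coeff Δ(6,4,6) = 1/15315300
Σ_t [0,4]: t=0:+1/829440 t=1:−1/25920 t=2:+1/9216 t=3:−1/25920 t=4:+1/829440 = 7/207360
(3j)²=28/2431 [(6 4 6; 0 0 0)], sign=+1
Σ_t [0,0]: t=0:+1/829440 = 1/829440
(3j)²=35/2431 [(6 4 6; 4 -4 0)], sign=+1
⇒ 4πI² = 8820/34969
I = (+1)√(8820/34969/(4π)) = 0.14167322

0.141673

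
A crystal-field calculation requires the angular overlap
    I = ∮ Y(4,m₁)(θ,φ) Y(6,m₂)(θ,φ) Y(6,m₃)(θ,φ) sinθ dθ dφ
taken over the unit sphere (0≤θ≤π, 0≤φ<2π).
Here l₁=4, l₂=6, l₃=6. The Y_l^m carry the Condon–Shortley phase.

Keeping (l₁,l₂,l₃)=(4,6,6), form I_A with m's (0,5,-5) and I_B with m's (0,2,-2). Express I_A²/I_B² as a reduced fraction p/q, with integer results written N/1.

l's match ⇒ only the (l;m) 3-j factors differ between A and B.
A: triangle coeff Δ(4,6,6) = 1/15315300; Σ_t [3,4]: t=3:−1/1451520 t=4:+1/2903040 = -1/2903040; (3j)²=11/1547 [(4 6 6; 0 5 -5)], sign=+1
B: triangle coeff Δ(4,6,6) = 1/15315300; Σ_t [0,4]: t=0:+1/23224320 t=1:−1/181440 t=2:+1/23040 t=3:−1/25920 t=4:+1/331776 = 11/4644864; (3j)²=11/55692 [(4 6 6; 0 2 -2)], sign=+1
I_A²/I_B² = (11/1547)/(11/55692) = 36/1

36/1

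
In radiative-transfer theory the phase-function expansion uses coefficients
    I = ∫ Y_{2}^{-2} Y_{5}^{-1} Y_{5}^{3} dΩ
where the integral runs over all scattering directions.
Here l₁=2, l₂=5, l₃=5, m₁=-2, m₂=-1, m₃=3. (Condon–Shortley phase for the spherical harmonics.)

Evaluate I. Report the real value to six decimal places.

Rules hold: Σm=0, L=12 even, 3≤5≤7.
N = 5·11·11 = 605
Δ = 2!·2!·8!/13! = 1/38610
Racah Σ t=0..2: t=0:+1/2880 t=1:−1/576 t=2:+1/2880 = -1/960
⇒ 3j(2 5 5; 0 0 0)² = 10/429, sgn +1
Racah Σ t=2..2: t=2:+1/5760 = 1/5760
⇒ 3j(2 5 5; -2 -1 3)² = 56/2145, sgn +1
4πI² = N·(3j₀)²·(3jₘ)² = 560/1521
I = +1·√(0.368179/4π) = 0.17116875

0.171169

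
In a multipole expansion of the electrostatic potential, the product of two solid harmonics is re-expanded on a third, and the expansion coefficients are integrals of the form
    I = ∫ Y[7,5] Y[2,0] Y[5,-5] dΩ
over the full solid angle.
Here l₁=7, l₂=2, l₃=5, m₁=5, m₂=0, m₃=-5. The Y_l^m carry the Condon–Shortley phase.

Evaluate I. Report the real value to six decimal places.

-0.092064

m-sum 0 ✓  L=14 even ✓  5≤5≤9 ✓
Π(2lᵢ+1) = 15×5×11 = 825
triangle coeff Δ(7,2,5) = 1/15015
Σ_t [2,2]: t=2:+1/57600 = 1/57600
(3j)²=21/715 [(7 2 5; 0 0 0)], sign=-1
Σ_t [2,2]: t=2:+1/14515200 = 1/14515200
(3j)²=2/455 [(7 2 5; 5 0 -5)], sign=+1
⇒ 4πI² = 18/169
I = (-1)√(18/169/(4π)) = -0.09206360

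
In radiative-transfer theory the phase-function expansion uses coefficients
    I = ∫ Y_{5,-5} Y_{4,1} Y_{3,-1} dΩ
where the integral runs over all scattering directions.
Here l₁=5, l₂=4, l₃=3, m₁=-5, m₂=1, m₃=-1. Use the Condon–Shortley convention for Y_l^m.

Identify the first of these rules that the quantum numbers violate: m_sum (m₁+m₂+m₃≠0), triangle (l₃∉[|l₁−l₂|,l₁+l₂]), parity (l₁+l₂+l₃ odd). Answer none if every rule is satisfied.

azimuthal sum: -5 + 1 − 1 = -5  ✗
1 ≤ 3 ≤ 9 (triangle on l)
L = 5 + 4 + 3 = 12 (even)

m_sum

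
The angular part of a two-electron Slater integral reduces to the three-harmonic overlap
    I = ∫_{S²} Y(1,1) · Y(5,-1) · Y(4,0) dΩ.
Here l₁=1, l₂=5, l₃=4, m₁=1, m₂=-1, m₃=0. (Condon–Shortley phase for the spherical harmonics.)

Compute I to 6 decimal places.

-0.190188

Checks pass: Σm=0; 10 even; l₃=4∈[4,6].
(2·1+1)(2·5+1)(2·4+1) = 297
Δ: 2! 0! 8! / 11! → 1/495
sum: t=1:−1/576 = -1/576
3j²(1 5 4; 0 0 0) = Δ·Π!·Σ² = 5/99  (sign -1)
sum: t=0:+1/1152 = 1/1152
3j²(1 5 4; 1 -1 0) = Δ·Π!·Σ² = 1/33  (sign +1)
combine: 4πI² = 297·5/99·1/33 = 5/11
take √, sign -1: I = -0.19018827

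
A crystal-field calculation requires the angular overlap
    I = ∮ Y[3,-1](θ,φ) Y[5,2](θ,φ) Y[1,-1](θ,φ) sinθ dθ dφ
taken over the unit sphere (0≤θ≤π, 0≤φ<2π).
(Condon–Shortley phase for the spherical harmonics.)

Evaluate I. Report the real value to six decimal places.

0.000000

triangle: need 2≤l₃≤8, have 1; I=0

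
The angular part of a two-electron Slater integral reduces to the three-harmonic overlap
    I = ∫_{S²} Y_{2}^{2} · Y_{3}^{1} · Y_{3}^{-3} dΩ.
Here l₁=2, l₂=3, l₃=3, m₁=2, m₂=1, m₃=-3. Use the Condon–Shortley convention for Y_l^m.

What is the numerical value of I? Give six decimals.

0.132981

Checks pass: Σm=0; 8 even; l₃=3∈[1,5].
(2·2+1)(2·3+1)(2·3+1) = 245
Δ: 2! 2! 4! / 9! → 1/3780
sum: t=0:+1/24 t=1:−1/4 t=2:+1/24 = -1/6
3j²(2 3 3; 0 0 0) = Δ·Π!·Σ² = 4/105  (sign +1)
sum: t=0:+1/96 = 1/96
3j²(2 3 3; 2 1 -3) = Δ·Π!·Σ² = 1/42  (sign +1)
combine: 4πI² = 245·4/105·1/42 = 2/9
take √, sign +1: I = 0.13298076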